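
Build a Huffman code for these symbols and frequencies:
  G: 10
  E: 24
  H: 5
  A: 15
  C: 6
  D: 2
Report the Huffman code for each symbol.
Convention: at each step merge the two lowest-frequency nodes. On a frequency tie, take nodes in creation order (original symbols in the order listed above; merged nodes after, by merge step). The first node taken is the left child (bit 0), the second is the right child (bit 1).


Huffman tree construction:
Step 1: Merge D(2) + H(5) = 7
Step 2: Merge C(6) + (D+H)(7) = 13
Step 3: Merge G(10) + (C+(D+H))(13) = 23
Step 4: Merge A(15) + (G+(C+(D+H)))(23) = 38
Step 5: Merge E(24) + (A+(G+(C+(D+H))))(38) = 62
Read each symbol's code off the tree from the root (left child = 0, right child = 1).

Codes:
  G: 110 (length 3)
  E: 0 (length 1)
  H: 11111 (length 5)
  A: 10 (length 2)
  C: 1110 (length 4)
  D: 11110 (length 5)
Average code length: 143/62 = 2.3065 bits/symbol


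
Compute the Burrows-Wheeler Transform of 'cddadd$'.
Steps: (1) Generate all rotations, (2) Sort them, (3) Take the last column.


Rotations (sorted):
  0: $cddadd -> last char: d
  1: add$cdd -> last char: d
  2: cddadd$ -> last char: $
  3: d$cddad -> last char: d
  4: dadd$cd -> last char: d
  5: dd$cdda -> last char: a
  6: ddadd$c -> last char: c


BWT = dd$ddac


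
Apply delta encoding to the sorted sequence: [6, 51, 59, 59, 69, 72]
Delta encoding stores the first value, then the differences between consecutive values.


First value: 6
Deltas:
  51 - 6 = 45
  59 - 51 = 8
  59 - 59 = 0
  69 - 59 = 10
  72 - 69 = 3


Delta encoded: [6, 45, 8, 0, 10, 3]


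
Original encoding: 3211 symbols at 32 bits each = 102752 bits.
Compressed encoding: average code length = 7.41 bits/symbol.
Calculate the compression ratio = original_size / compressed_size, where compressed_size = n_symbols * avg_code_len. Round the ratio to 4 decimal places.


original_size = n_symbols * orig_bits = 3211 * 32 = 102752 bits
compressed_size = n_symbols * avg_code_len = 3211 * 7.41 = 23793.51 bits
ratio = original_size / compressed_size = 102752 / 23793.51 = 4.3185

Compression ratio = 4.3185


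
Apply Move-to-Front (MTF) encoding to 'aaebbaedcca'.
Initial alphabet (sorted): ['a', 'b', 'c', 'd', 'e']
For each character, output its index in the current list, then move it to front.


MTF encoding:
'a': index 0 in ['a', 'b', 'c', 'd', 'e'] -> ['a', 'b', 'c', 'd', 'e']
'a': index 0 in ['a', 'b', 'c', 'd', 'e'] -> ['a', 'b', 'c', 'd', 'e']
'e': index 4 in ['a', 'b', 'c', 'd', 'e'] -> ['e', 'a', 'b', 'c', 'd']
'b': index 2 in ['e', 'a', 'b', 'c', 'd'] -> ['b', 'e', 'a', 'c', 'd']
'b': index 0 in ['b', 'e', 'a', 'c', 'd'] -> ['b', 'e', 'a', 'c', 'd']
'a': index 2 in ['b', 'e', 'a', 'c', 'd'] -> ['a', 'b', 'e', 'c', 'd']
'e': index 2 in ['a', 'b', 'e', 'c', 'd'] -> ['e', 'a', 'b', 'c', 'd']
'd': index 4 in ['e', 'a', 'b', 'c', 'd'] -> ['d', 'e', 'a', 'b', 'c']
'c': index 4 in ['d', 'e', 'a', 'b', 'c'] -> ['c', 'd', 'e', 'a', 'b']
'c': index 0 in ['c', 'd', 'e', 'a', 'b'] -> ['c', 'd', 'e', 'a', 'b']
'a': index 3 in ['c', 'd', 'e', 'a', 'b'] -> ['a', 'c', 'd', 'e', 'b']


Output: [0, 0, 4, 2, 0, 2, 2, 4, 4, 0, 3]


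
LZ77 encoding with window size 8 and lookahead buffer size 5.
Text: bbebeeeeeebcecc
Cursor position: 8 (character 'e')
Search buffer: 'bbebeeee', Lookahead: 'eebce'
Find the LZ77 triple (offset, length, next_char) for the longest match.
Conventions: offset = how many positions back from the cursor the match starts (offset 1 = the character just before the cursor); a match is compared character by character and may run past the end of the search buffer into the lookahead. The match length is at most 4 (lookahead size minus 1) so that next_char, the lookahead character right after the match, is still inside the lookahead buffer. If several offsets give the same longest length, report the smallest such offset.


Try each offset into the search buffer:
  offset=1 (pos 7, char 'e'): match length 2
  offset=2 (pos 6, char 'e'): match length 2
  offset=3 (pos 5, char 'e'): match length 2
  offset=4 (pos 4, char 'e'): match length 2
  offset=5 (pos 3, char 'b'): match length 0
  offset=6 (pos 2, char 'e'): match length 1
  offset=7 (pos 1, char 'b'): match length 0
  offset=8 (pos 0, char 'b'): match length 0
Longest match has length 2, found at offsets 1, 2, 3, 4; take the smallest, offset 1.
next_char = character at position 8 + 2 = 10 -> 'b'

Best match: offset=1, length=2 (matching 'ee' starting at position 7)
LZ77 triple: (1, 2, 'b')


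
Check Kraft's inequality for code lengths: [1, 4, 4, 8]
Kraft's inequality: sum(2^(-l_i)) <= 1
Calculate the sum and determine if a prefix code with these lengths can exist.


Sum = 2^(-1) + 2^(-4) + 2^(-4) + 2^(-8)
    = 0.5 + 0.0625 + 0.0625 + 0.00390625
    = 161/256 = 0.62890625
Since 0.62890625 <= 1, Kraft's inequality IS satisfied.
A prefix code with these lengths CAN exist.

Kraft sum = 0.62890625. Satisfied.


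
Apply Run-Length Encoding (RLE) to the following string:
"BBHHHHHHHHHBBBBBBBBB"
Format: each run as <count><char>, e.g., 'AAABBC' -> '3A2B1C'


Scanning runs left to right:
  i=0: run of 'B' x 2 -> '2B'
  i=2: run of 'H' x 9 -> '9H'
  i=11: run of 'B' x 9 -> '9B'

RLE = 2B9H9B


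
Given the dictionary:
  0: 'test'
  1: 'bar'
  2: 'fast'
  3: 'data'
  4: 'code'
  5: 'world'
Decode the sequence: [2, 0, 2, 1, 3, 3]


Look up each index in the dictionary:
  2 -> 'fast'
  0 -> 'test'
  2 -> 'fast'
  1 -> 'bar'
  3 -> 'data'
  3 -> 'data'

Decoded: "fast test fast bar data data"


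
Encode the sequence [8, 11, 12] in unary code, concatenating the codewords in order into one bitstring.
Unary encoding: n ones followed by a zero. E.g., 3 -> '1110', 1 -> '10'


Encode each number as n ones followed by a terminating 0:
  8 -> 111111110 (9 bits)
  11 -> 111111111110 (12 bits)
  12 -> 1111111111110 (13 bits)
Total length = 9 + 12 + 13 = 34 bits.

Unary([8, 11, 12]) = 1111111101111111111101111111111110 (34 bits)


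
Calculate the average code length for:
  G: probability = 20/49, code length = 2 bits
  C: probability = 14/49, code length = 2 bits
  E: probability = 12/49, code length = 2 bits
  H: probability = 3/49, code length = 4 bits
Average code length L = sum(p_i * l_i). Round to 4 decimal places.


Weighted contributions p_i * l_i:
  G: (20/49) * 2 = 40/49
  C: (14/49) * 2 = 28/49
  E: (12/49) * 2 = 24/49
  H: (3/49) * 4 = 12/49
Sum = (40 + 28 + 24 + 12)/49 = 104/49

L = 104/49 = 2.1224 bits/symbol


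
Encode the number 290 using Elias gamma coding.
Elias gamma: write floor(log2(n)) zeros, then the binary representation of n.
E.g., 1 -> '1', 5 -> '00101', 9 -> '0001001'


num_bits = floor(log2(290)) + 1 = 9
leading_zeros = num_bits - 1 = 8
binary(290) = 100100010

Elias gamma(290) = '00000000' + '100100010' = 00000000100100010 (17 bits)


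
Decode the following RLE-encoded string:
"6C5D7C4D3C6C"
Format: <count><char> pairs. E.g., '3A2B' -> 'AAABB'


Expanding each <count><char> pair:
  6C -> 'CCCCCC'
  5D -> 'DDDDD'
  7C -> 'CCCCCCC'
  4D -> 'DDDD'
  3C -> 'CCC'
  6C -> 'CCCCCC'

Decoded = CCCCCCDDDDDCCCCCCCDDDDCCCCCCCCC


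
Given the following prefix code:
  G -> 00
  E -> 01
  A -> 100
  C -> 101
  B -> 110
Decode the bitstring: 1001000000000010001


Decoding step by step:
Bits 100 -> A
Bits 100 -> A
Bits 00 -> G
Bits 00 -> G
Bits 00 -> G
Bits 00 -> G
Bits 100 -> A
Bits 01 -> E


Decoded message: AAGGGGAE


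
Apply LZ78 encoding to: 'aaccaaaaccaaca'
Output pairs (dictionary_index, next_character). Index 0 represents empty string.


LZ78 encoding steps:
Dictionary: {0: ''}
Step 1: w='' (idx 0), next='a' -> output (0, 'a'), add 'a' as idx 1
Step 2: w='a' (idx 1), next='c' -> output (1, 'c'), add 'ac' as idx 2
Step 3: w='' (idx 0), next='c' -> output (0, 'c'), add 'c' as idx 3
Step 4: w='a' (idx 1), next='a' -> output (1, 'a'), add 'aa' as idx 4
Step 5: w='aa' (idx 4), next='c' -> output (4, 'c'), add 'aac' as idx 5
Step 6: w='c' (idx 3), next='a' -> output (3, 'a'), add 'ca' as idx 6
Step 7: w='ac' (idx 2), next='a' -> output (2, 'a'), add 'aca' as idx 7


Encoded: [(0, 'a'), (1, 'c'), (0, 'c'), (1, 'a'), (4, 'c'), (3, 'a'), (2, 'a')]


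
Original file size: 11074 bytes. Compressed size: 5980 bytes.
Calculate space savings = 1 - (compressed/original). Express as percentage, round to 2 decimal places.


ratio = compressed/original = 5980/11074 = 0.540004
savings = 1 - ratio = 1 - 0.540004 = 0.459996
as a percentage: 0.459996 * 100 = 46.0%

Space savings = 1 - 5980/11074 = 46.0%


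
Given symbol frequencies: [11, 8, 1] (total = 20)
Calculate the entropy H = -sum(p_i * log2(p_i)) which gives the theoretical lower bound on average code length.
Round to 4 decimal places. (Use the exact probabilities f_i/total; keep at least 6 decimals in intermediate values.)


Per-symbol terms -p_i * log2(p_i) with p_i = f_i/20:
  p = 11/20 = 0.550000: log2(p) = -0.862496, -p*log2(p) = 0.474373
  p = 8/20 = 0.400000: log2(p) = -1.321928, -p*log2(p) = 0.528771
  p = 1/20 = 0.050000: log2(p) = -4.321928, -p*log2(p) = 0.216096
H = 0.474373 + 0.528771 + 0.216096 = 1.219240

H = 1.2192 bits/symbol


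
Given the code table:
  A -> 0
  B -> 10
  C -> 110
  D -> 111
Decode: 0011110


Decoding:
0 -> A
0 -> A
111 -> D
10 -> B


Result: AADB


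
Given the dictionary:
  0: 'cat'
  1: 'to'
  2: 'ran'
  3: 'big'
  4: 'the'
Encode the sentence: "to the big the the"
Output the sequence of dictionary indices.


Look up each word in the dictionary:
  'to' -> 1
  'the' -> 4
  'big' -> 3
  'the' -> 4
  'the' -> 4

Encoded: [1, 4, 3, 4, 4]


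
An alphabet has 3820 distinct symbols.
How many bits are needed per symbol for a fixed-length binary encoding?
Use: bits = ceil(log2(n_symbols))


log2(3820) = 11.8994
Bracket: 2^11 = 2048 < 3820 <= 2^12 = 4096
So ceil(log2(3820)) = 12

bits = ceil(log2(3820)) = ceil(11.8994) = 12 bits


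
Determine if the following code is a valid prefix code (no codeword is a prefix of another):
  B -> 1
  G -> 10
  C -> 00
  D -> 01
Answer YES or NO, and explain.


Checking each pair (does one codeword prefix another?):
  B='1' vs G='10': prefix -- VIOLATION

NO -- this is NOT a valid prefix code. B (1) is a prefix of G (10).


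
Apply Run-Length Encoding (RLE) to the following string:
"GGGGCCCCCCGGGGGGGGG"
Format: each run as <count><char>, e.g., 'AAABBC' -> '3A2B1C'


Scanning runs left to right:
  i=0: run of 'G' x 4 -> '4G'
  i=4: run of 'C' x 6 -> '6C'
  i=10: run of 'G' x 9 -> '9G'

RLE = 4G6C9G


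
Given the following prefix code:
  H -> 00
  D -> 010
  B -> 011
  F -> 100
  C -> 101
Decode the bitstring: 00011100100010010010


Decoding step by step:
Bits 00 -> H
Bits 011 -> B
Bits 100 -> F
Bits 100 -> F
Bits 010 -> D
Bits 010 -> D
Bits 010 -> D


Decoded message: HBFFDDD


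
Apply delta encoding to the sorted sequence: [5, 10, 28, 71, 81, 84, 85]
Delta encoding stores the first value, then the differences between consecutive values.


First value: 5
Deltas:
  10 - 5 = 5
  28 - 10 = 18
  71 - 28 = 43
  81 - 71 = 10
  84 - 81 = 3
  85 - 84 = 1


Delta encoded: [5, 5, 18, 43, 10, 3, 1]


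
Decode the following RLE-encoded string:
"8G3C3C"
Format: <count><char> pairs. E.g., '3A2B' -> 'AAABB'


Expanding each <count><char> pair:
  8G -> 'GGGGGGGG'
  3C -> 'CCC'
  3C -> 'CCC'

Decoded = GGGGGGGGCCCCCC


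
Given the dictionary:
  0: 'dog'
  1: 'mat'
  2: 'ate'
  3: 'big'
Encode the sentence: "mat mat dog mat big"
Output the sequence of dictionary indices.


Look up each word in the dictionary:
  'mat' -> 1
  'mat' -> 1
  'dog' -> 0
  'mat' -> 1
  'big' -> 3

Encoded: [1, 1, 0, 1, 3]


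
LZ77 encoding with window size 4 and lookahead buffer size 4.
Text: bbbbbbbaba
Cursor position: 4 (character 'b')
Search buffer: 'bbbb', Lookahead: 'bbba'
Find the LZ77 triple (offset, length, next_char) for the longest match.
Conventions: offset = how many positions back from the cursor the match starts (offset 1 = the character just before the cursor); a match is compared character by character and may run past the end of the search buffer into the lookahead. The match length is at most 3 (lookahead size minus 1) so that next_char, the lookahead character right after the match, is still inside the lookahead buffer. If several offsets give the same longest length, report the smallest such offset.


Try each offset into the search buffer:
  offset=1 (pos 3, char 'b'): match length 3
  offset=2 (pos 2, char 'b'): match length 3
  offset=3 (pos 1, char 'b'): match length 3
  offset=4 (pos 0, char 'b'): match length 3
Longest match has length 3, found at offsets 1, 2, 3, 4; take the smallest, offset 1.
next_char = character at position 4 + 3 = 7 -> 'a'

Best match: offset=1, length=3 (matching 'bbb' starting at position 3)
LZ77 triple: (1, 3, 'a')


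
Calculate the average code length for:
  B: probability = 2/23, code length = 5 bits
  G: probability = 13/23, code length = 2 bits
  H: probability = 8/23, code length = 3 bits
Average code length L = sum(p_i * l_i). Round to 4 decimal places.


Weighted contributions p_i * l_i:
  B: (2/23) * 5 = 10/23
  G: (13/23) * 2 = 26/23
  H: (8/23) * 3 = 24/23
Sum = (10 + 26 + 24)/23 = 60/23

L = 60/23 = 2.6087 bits/symbol


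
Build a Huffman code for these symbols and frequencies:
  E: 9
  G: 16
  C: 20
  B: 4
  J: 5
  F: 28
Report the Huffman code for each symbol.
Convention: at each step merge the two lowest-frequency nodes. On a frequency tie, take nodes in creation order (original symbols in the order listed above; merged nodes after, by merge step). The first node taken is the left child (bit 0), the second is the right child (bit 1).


Huffman tree construction:
Step 1: Merge B(4) + J(5) = 9
Step 2: Merge E(9) + (B+J)(9) = 18
Step 3: Merge G(16) + (E+(B+J))(18) = 34
Step 4: Merge C(20) + F(28) = 48
Step 5: Merge (G+(E+(B+J)))(34) + (C+F)(48) = 82
Read each symbol's code off the tree from the root (left child = 0, right child = 1).

Codes:
  E: 010 (length 3)
  G: 00 (length 2)
  C: 10 (length 2)
  B: 0110 (length 4)
  J: 0111 (length 4)
  F: 11 (length 2)
Average code length: 191/82 = 2.3293 bits/symbol


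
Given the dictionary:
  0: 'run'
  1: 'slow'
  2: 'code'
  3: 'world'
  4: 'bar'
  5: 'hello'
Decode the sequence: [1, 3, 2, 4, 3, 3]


Look up each index in the dictionary:
  1 -> 'slow'
  3 -> 'world'
  2 -> 'code'
  4 -> 'bar'
  3 -> 'world'
  3 -> 'world'

Decoded: "slow world code bar world world"


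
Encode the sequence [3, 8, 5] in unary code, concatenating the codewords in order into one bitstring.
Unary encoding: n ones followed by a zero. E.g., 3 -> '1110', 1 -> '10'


Encode each number as n ones followed by a terminating 0:
  3 -> 1110 (4 bits)
  8 -> 111111110 (9 bits)
  5 -> 111110 (6 bits)
Total length = 4 + 9 + 6 = 19 bits.

Unary([3, 8, 5]) = 1110111111110111110 (19 bits)


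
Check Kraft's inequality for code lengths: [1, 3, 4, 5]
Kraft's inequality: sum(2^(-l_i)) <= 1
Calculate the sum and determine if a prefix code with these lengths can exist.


Sum = 2^(-1) + 2^(-3) + 2^(-4) + 2^(-5)
    = 0.5 + 0.125 + 0.0625 + 0.03125
    = 23/32 = 0.71875
Since 0.71875 <= 1, Kraft's inequality IS satisfied.
A prefix code with these lengths CAN exist.

Kraft sum = 0.71875. Satisfied.


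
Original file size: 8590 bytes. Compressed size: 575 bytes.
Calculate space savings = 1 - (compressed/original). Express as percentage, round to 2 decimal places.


ratio = compressed/original = 575/8590 = 0.066938
savings = 1 - ratio = 1 - 0.066938 = 0.933062
as a percentage: 0.933062 * 100 = 93.31%

Space savings = 1 - 575/8590 = 93.31%


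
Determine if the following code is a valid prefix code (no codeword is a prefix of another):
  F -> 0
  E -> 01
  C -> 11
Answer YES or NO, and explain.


Checking each pair (does one codeword prefix another?):
  F='0' vs E='01': prefix -- VIOLATION

NO -- this is NOT a valid prefix code. F (0) is a prefix of E (01).


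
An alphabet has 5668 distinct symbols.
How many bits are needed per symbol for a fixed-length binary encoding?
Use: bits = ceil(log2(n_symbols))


log2(5668) = 12.4686
Bracket: 2^12 = 4096 < 5668 <= 2^13 = 8192
So ceil(log2(5668)) = 13

bits = ceil(log2(5668)) = ceil(12.4686) = 13 bits


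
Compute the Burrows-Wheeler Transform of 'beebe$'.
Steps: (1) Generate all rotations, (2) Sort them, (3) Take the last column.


Rotations (sorted):
  0: $beebe -> last char: e
  1: be$bee -> last char: e
  2: beebe$ -> last char: $
  3: e$beeb -> last char: b
  4: ebe$be -> last char: e
  5: eebe$b -> last char: b


BWT = ee$beb


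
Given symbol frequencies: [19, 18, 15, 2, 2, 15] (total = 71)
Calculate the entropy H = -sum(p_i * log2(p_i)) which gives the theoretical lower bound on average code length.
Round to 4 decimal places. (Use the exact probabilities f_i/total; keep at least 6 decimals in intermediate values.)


Per-symbol terms -p_i * log2(p_i) with p_i = f_i/71:
  p = 19/71 = 0.267606: log2(p) = -1.901820, -p*log2(p) = 0.508938
  p = 18/71 = 0.253521: log2(p) = -1.979822, -p*log2(p) = 0.501927
  p = 15/71 = 0.211268: log2(p) = -2.242857, -p*log2(p) = 0.473843
  p = 2/71 = 0.028169: log2(p) = -5.149747, -p*log2(p) = 0.145063
  p = 2/71 = 0.028169: log2(p) = -5.149747, -p*log2(p) = 0.145063
  p = 15/71 = 0.211268: log2(p) = -2.242857, -p*log2(p) = 0.473843
H = 0.508938 + 0.501927 + 0.473843 + 0.145063 + 0.145063 + 0.473843 = 2.248677

H = 2.2487 bits/symbol


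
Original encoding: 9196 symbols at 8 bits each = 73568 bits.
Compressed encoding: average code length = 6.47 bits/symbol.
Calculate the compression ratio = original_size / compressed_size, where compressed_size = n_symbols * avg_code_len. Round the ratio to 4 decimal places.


original_size = n_symbols * orig_bits = 9196 * 8 = 73568 bits
compressed_size = n_symbols * avg_code_len = 9196 * 6.47 = 59498.12 bits
ratio = original_size / compressed_size = 73568 / 59498.12 = 1.2365

Compression ratio = 1.2365


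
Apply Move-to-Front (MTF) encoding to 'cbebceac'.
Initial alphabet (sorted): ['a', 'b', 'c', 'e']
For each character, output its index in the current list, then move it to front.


MTF encoding:
'c': index 2 in ['a', 'b', 'c', 'e'] -> ['c', 'a', 'b', 'e']
'b': index 2 in ['c', 'a', 'b', 'e'] -> ['b', 'c', 'a', 'e']
'e': index 3 in ['b', 'c', 'a', 'e'] -> ['e', 'b', 'c', 'a']
'b': index 1 in ['e', 'b', 'c', 'a'] -> ['b', 'e', 'c', 'a']
'c': index 2 in ['b', 'e', 'c', 'a'] -> ['c', 'b', 'e', 'a']
'e': index 2 in ['c', 'b', 'e', 'a'] -> ['e', 'c', 'b', 'a']
'a': index 3 in ['e', 'c', 'b', 'a'] -> ['a', 'e', 'c', 'b']
'c': index 2 in ['a', 'e', 'c', 'b'] -> ['c', 'a', 'e', 'b']


Output: [2, 2, 3, 1, 2, 2, 3, 2]


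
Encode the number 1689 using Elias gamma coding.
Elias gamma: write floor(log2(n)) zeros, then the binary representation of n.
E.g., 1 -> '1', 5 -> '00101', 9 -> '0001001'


num_bits = floor(log2(1689)) + 1 = 11
leading_zeros = num_bits - 1 = 10
binary(1689) = 11010011001

Elias gamma(1689) = '0000000000' + '11010011001' = 000000000011010011001 (21 bits)


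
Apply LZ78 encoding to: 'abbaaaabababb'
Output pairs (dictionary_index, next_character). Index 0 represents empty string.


LZ78 encoding steps:
Dictionary: {0: ''}
Step 1: w='' (idx 0), next='a' -> output (0, 'a'), add 'a' as idx 1
Step 2: w='' (idx 0), next='b' -> output (0, 'b'), add 'b' as idx 2
Step 3: w='b' (idx 2), next='a' -> output (2, 'a'), add 'ba' as idx 3
Step 4: w='a' (idx 1), next='a' -> output (1, 'a'), add 'aa' as idx 4
Step 5: w='a' (idx 1), next='b' -> output (1, 'b'), add 'ab' as idx 5
Step 6: w='ab' (idx 5), next='a' -> output (5, 'a'), add 'aba' as idx 6
Step 7: w='b' (idx 2), next='b' -> output (2, 'b'), add 'bb' as idx 7


Encoded: [(0, 'a'), (0, 'b'), (2, 'a'), (1, 'a'), (1, 'b'), (5, 'a'), (2, 'b')]


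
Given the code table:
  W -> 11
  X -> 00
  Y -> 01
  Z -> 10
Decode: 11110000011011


Decoding:
11 -> W
11 -> W
00 -> X
00 -> X
01 -> Y
10 -> Z
11 -> W


Result: WWXXYZW


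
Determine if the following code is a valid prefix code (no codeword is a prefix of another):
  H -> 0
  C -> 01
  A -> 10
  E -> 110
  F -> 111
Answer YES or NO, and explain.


Checking each pair (does one codeword prefix another?):
  H='0' vs C='01': prefix -- VIOLATION

NO -- this is NOT a valid prefix code. H (0) is a prefix of C (01).


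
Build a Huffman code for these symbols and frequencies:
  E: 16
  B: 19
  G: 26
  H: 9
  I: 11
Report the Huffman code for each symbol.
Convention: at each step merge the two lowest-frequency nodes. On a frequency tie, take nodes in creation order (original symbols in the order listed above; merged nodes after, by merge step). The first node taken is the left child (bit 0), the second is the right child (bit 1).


Huffman tree construction:
Step 1: Merge H(9) + I(11) = 20
Step 2: Merge E(16) + B(19) = 35
Step 3: Merge (H+I)(20) + G(26) = 46
Step 4: Merge (E+B)(35) + ((H+I)+G)(46) = 81
Read each symbol's code off the tree from the root (left child = 0, right child = 1).

Codes:
  E: 00 (length 2)
  B: 01 (length 2)
  G: 11 (length 2)
  H: 100 (length 3)
  I: 101 (length 3)
Average code length: 182/81 = 2.2469 bits/symbol


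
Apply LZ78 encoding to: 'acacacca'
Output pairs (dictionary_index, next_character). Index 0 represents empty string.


LZ78 encoding steps:
Dictionary: {0: ''}
Step 1: w='' (idx 0), next='a' -> output (0, 'a'), add 'a' as idx 1
Step 2: w='' (idx 0), next='c' -> output (0, 'c'), add 'c' as idx 2
Step 3: w='a' (idx 1), next='c' -> output (1, 'c'), add 'ac' as idx 3
Step 4: w='ac' (idx 3), next='c' -> output (3, 'c'), add 'acc' as idx 4
Step 5: w='a' (idx 1), end of input -> output (1, '')


Encoded: [(0, 'a'), (0, 'c'), (1, 'c'), (3, 'c'), (1, '')]


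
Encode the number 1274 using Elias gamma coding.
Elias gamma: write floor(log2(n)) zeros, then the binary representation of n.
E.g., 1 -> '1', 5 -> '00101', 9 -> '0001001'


num_bits = floor(log2(1274)) + 1 = 11
leading_zeros = num_bits - 1 = 10
binary(1274) = 10011111010

Elias gamma(1274) = '0000000000' + '10011111010' = 000000000010011111010 (21 bits)


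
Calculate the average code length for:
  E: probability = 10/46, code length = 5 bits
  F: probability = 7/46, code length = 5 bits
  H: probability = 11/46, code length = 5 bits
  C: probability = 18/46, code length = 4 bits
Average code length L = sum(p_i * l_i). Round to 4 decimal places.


Weighted contributions p_i * l_i:
  E: (10/46) * 5 = 50/46
  F: (7/46) * 5 = 35/46
  H: (11/46) * 5 = 55/46
  C: (18/46) * 4 = 72/46
Sum = (50 + 35 + 55 + 72)/46 = 212/46

L = 212/46 = 4.6087 bits/symbol


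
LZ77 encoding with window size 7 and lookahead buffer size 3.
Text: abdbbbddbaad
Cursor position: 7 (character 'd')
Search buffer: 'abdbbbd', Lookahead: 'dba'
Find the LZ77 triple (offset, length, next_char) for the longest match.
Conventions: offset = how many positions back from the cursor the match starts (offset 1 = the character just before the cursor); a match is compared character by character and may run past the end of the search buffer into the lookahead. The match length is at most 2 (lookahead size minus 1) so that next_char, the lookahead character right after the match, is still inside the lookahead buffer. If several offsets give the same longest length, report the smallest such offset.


Try each offset into the search buffer:
  offset=1 (pos 6, char 'd'): match length 1
  offset=2 (pos 5, char 'b'): match length 0
  offset=3 (pos 4, char 'b'): match length 0
  offset=4 (pos 3, char 'b'): match length 0
  offset=5 (pos 2, char 'd'): match length 2
  offset=6 (pos 1, char 'b'): match length 0
  offset=7 (pos 0, char 'a'): match length 0
Longest match has length 2 at offset 5.
next_char = character at position 7 + 2 = 9 -> 'a'

Best match: offset=5, length=2 (matching 'db' starting at position 2)
LZ77 triple: (5, 2, 'a')


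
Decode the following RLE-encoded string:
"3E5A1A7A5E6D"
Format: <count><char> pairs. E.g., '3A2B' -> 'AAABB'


Expanding each <count><char> pair:
  3E -> 'EEE'
  5A -> 'AAAAA'
  1A -> 'A'
  7A -> 'AAAAAAA'
  5E -> 'EEEEE'
  6D -> 'DDDDDD'

Decoded = EEEAAAAAAAAAAAAAEEEEEDDDDDD


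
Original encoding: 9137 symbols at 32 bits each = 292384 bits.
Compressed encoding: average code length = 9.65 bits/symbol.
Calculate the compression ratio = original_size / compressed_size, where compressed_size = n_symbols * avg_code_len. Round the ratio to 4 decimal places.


original_size = n_symbols * orig_bits = 9137 * 32 = 292384 bits
compressed_size = n_symbols * avg_code_len = 9137 * 9.65 = 88172.05 bits
ratio = original_size / compressed_size = 292384 / 88172.05 = 3.3161

Compression ratio = 3.3161


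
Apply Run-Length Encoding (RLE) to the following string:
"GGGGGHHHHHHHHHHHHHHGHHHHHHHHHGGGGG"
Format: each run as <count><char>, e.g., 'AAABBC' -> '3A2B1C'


Scanning runs left to right:
  i=0: run of 'G' x 5 -> '5G'
  i=5: run of 'H' x 14 -> '14H'
  i=19: run of 'G' x 1 -> '1G'
  i=20: run of 'H' x 9 -> '9H'
  i=29: run of 'G' x 5 -> '5G'

RLE = 5G14H1G9H5G


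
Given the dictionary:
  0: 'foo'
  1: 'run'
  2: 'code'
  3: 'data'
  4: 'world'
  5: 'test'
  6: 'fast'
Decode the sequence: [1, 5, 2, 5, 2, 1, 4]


Look up each index in the dictionary:
  1 -> 'run'
  5 -> 'test'
  2 -> 'code'
  5 -> 'test'
  2 -> 'code'
  1 -> 'run'
  4 -> 'world'

Decoded: "run test code test code run world"


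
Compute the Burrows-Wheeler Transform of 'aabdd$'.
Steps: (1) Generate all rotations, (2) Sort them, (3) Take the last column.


Rotations (sorted):
  0: $aabdd -> last char: d
  1: aabdd$ -> last char: $
  2: abdd$a -> last char: a
  3: bdd$aa -> last char: a
  4: d$aabd -> last char: d
  5: dd$aab -> last char: b


BWT = d$aadb


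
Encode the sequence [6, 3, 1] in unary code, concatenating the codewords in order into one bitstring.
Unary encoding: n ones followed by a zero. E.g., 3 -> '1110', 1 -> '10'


Encode each number as n ones followed by a terminating 0:
  6 -> 1111110 (7 bits)
  3 -> 1110 (4 bits)
  1 -> 10 (2 bits)
Total length = 7 + 4 + 2 = 13 bits.

Unary([6, 3, 1]) = 1111110111010 (13 bits)


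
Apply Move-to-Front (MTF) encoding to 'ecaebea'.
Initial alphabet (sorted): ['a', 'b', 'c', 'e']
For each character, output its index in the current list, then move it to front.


MTF encoding:
'e': index 3 in ['a', 'b', 'c', 'e'] -> ['e', 'a', 'b', 'c']
'c': index 3 in ['e', 'a', 'b', 'c'] -> ['c', 'e', 'a', 'b']
'a': index 2 in ['c', 'e', 'a', 'b'] -> ['a', 'c', 'e', 'b']
'e': index 2 in ['a', 'c', 'e', 'b'] -> ['e', 'a', 'c', 'b']
'b': index 3 in ['e', 'a', 'c', 'b'] -> ['b', 'e', 'a', 'c']
'e': index 1 in ['b', 'e', 'a', 'c'] -> ['e', 'b', 'a', 'c']
'a': index 2 in ['e', 'b', 'a', 'c'] -> ['a', 'e', 'b', 'c']


Output: [3, 3, 2, 2, 3, 1, 2]


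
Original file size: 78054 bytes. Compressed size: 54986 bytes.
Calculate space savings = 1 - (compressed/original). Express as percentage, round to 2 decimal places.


ratio = compressed/original = 54986/78054 = 0.704461
savings = 1 - ratio = 1 - 0.704461 = 0.295539
as a percentage: 0.295539 * 100 = 29.55%

Space savings = 1 - 54986/78054 = 29.55%


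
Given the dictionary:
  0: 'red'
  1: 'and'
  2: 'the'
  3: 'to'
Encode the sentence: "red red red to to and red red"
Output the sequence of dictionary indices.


Look up each word in the dictionary:
  'red' -> 0
  'red' -> 0
  'red' -> 0
  'to' -> 3
  'to' -> 3
  'and' -> 1
  'red' -> 0
  'red' -> 0

Encoded: [0, 0, 0, 3, 3, 1, 0, 0]


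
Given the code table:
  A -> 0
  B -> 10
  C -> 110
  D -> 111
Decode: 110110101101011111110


Decoding:
110 -> C
110 -> C
10 -> B
110 -> C
10 -> B
111 -> D
111 -> D
10 -> B


Result: CCBCBDDB


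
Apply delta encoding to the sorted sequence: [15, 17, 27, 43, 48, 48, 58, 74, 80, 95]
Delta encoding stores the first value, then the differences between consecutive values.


First value: 15
Deltas:
  17 - 15 = 2
  27 - 17 = 10
  43 - 27 = 16
  48 - 43 = 5
  48 - 48 = 0
  58 - 48 = 10
  74 - 58 = 16
  80 - 74 = 6
  95 - 80 = 15


Delta encoded: [15, 2, 10, 16, 5, 0, 10, 16, 6, 15]


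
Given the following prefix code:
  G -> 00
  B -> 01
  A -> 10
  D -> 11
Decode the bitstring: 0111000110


Decoding step by step:
Bits 01 -> B
Bits 11 -> D
Bits 00 -> G
Bits 01 -> B
Bits 10 -> A


Decoded message: BDGBA


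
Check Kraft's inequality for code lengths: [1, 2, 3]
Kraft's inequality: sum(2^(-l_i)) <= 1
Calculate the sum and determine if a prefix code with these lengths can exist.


Sum = 2^(-1) + 2^(-2) + 2^(-3)
    = 0.5 + 0.25 + 0.125
    = 7/8 = 0.875
Since 0.875 <= 1, Kraft's inequality IS satisfied.
A prefix code with these lengths CAN exist.

Kraft sum = 0.875. Satisfied.


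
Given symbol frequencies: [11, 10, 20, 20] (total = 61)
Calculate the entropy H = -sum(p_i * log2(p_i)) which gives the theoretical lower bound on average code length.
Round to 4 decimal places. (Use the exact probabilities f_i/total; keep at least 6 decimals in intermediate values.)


Per-symbol terms -p_i * log2(p_i) with p_i = f_i/61:
  p = 11/61 = 0.180328: log2(p) = -2.471306, -p*log2(p) = 0.445645
  p = 10/61 = 0.163934: log2(p) = -2.608809, -p*log2(p) = 0.427674
  p = 20/61 = 0.327869: log2(p) = -1.608809, -p*log2(p) = 0.527478
  p = 20/61 = 0.327869: log2(p) = -1.608809, -p*log2(p) = 0.527478
H = 0.445645 + 0.427674 + 0.527478 + 0.527478 = 1.928275

H = 1.9283 bits/symbol


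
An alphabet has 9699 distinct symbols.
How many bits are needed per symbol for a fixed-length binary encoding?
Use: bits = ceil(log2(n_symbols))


log2(9699) = 13.2436
Bracket: 2^13 = 8192 < 9699 <= 2^14 = 16384
So ceil(log2(9699)) = 14

bits = ceil(log2(9699)) = ceil(13.2436) = 14 bits


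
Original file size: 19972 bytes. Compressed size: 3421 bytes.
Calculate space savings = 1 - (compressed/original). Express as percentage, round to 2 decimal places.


ratio = compressed/original = 3421/19972 = 0.17129
savings = 1 - ratio = 1 - 0.17129 = 0.82871
as a percentage: 0.82871 * 100 = 82.87%

Space savings = 1 - 3421/19972 = 82.87%


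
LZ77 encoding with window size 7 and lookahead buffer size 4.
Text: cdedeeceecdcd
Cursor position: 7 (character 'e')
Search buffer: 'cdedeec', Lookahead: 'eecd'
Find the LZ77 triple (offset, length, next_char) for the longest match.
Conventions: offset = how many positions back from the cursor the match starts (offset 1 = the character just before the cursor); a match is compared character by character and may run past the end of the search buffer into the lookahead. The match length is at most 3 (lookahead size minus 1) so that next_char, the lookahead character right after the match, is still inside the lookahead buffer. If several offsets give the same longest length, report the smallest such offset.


Try each offset into the search buffer:
  offset=1 (pos 6, char 'c'): match length 0
  offset=2 (pos 5, char 'e'): match length 1
  offset=3 (pos 4, char 'e'): match length 3
  offset=4 (pos 3, char 'd'): match length 0
  offset=5 (pos 2, char 'e'): match length 1
  offset=6 (pos 1, char 'd'): match length 0
  offset=7 (pos 0, char 'c'): match length 0
Longest match has length 3 at offset 3.
next_char = character at position 7 + 3 = 10 -> 'd'

Best match: offset=3, length=3 (matching 'eec' starting at position 4)
LZ77 triple: (3, 3, 'd')


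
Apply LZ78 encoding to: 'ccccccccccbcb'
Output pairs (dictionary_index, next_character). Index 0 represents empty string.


LZ78 encoding steps:
Dictionary: {0: ''}
Step 1: w='' (idx 0), next='c' -> output (0, 'c'), add 'c' as idx 1
Step 2: w='c' (idx 1), next='c' -> output (1, 'c'), add 'cc' as idx 2
Step 3: w='cc' (idx 2), next='c' -> output (2, 'c'), add 'ccc' as idx 3
Step 4: w='ccc' (idx 3), next='c' -> output (3, 'c'), add 'cccc' as idx 4
Step 5: w='' (idx 0), next='b' -> output (0, 'b'), add 'b' as idx 5
Step 6: w='c' (idx 1), next='b' -> output (1, 'b'), add 'cb' as idx 6


Encoded: [(0, 'c'), (1, 'c'), (2, 'c'), (3, 'c'), (0, 'b'), (1, 'b')]


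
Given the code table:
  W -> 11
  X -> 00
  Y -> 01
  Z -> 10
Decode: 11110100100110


Decoding:
11 -> W
11 -> W
01 -> Y
00 -> X
10 -> Z
01 -> Y
10 -> Z


Result: WWYXZYZ


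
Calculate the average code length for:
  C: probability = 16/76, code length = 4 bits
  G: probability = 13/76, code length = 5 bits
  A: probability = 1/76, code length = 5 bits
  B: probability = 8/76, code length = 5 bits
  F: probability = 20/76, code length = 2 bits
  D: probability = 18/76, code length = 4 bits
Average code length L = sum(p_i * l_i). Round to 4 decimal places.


Weighted contributions p_i * l_i:
  C: (16/76) * 4 = 64/76
  G: (13/76) * 5 = 65/76
  A: (1/76) * 5 = 5/76
  B: (8/76) * 5 = 40/76
  F: (20/76) * 2 = 40/76
  D: (18/76) * 4 = 72/76
Sum = (64 + 65 + 5 + 40 + 40 + 72)/76 = 286/76

L = 286/76 = 3.7632 bits/symbol


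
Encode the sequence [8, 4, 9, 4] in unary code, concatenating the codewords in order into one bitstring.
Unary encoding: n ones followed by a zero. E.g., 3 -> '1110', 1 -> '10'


Encode each number as n ones followed by a terminating 0:
  8 -> 111111110 (9 bits)
  4 -> 11110 (5 bits)
  9 -> 1111111110 (10 bits)
  4 -> 11110 (5 bits)
Total length = 9 + 5 + 10 + 5 = 29 bits.

Unary([8, 4, 9, 4]) = 11111111011110111111111011110 (29 bits)


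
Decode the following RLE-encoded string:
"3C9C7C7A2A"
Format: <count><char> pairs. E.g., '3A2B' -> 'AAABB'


Expanding each <count><char> pair:
  3C -> 'CCC'
  9C -> 'CCCCCCCCC'
  7C -> 'CCCCCCC'
  7A -> 'AAAAAAA'
  2A -> 'AA'

Decoded = CCCCCCCCCCCCCCCCCCCAAAAAAAAA


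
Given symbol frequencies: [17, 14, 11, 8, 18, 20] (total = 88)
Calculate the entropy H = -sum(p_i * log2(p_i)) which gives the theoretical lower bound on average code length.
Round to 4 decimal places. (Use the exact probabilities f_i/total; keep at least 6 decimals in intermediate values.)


Per-symbol terms -p_i * log2(p_i) with p_i = f_i/88:
  p = 17/88 = 0.193182: log2(p) = -2.371969, -p*log2(p) = 0.458221
  p = 14/88 = 0.159091: log2(p) = -2.652077, -p*log2(p) = 0.421921
  p = 11/88 = 0.125000: log2(p) = -3.000000, -p*log2(p) = 0.375000
  p = 8/88 = 0.090909: log2(p) = -3.459432, -p*log2(p) = 0.314494
  p = 18/88 = 0.204545: log2(p) = -2.289507, -p*log2(p) = 0.468308
  p = 20/88 = 0.227273: log2(p) = -2.137504, -p*log2(p) = 0.485796
H = 0.458221 + 0.421921 + 0.375000 + 0.314494 + 0.468308 + 0.485796 = 2.523740

H = 2.5237 bits/symbol


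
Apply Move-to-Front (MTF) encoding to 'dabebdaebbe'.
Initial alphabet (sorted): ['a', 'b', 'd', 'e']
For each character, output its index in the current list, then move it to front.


MTF encoding:
'd': index 2 in ['a', 'b', 'd', 'e'] -> ['d', 'a', 'b', 'e']
'a': index 1 in ['d', 'a', 'b', 'e'] -> ['a', 'd', 'b', 'e']
'b': index 2 in ['a', 'd', 'b', 'e'] -> ['b', 'a', 'd', 'e']
'e': index 3 in ['b', 'a', 'd', 'e'] -> ['e', 'b', 'a', 'd']
'b': index 1 in ['e', 'b', 'a', 'd'] -> ['b', 'e', 'a', 'd']
'd': index 3 in ['b', 'e', 'a', 'd'] -> ['d', 'b', 'e', 'a']
'a': index 3 in ['d', 'b', 'e', 'a'] -> ['a', 'd', 'b', 'e']
'e': index 3 in ['a', 'd', 'b', 'e'] -> ['e', 'a', 'd', 'b']
'b': index 3 in ['e', 'a', 'd', 'b'] -> ['b', 'e', 'a', 'd']
'b': index 0 in ['b', 'e', 'a', 'd'] -> ['b', 'e', 'a', 'd']
'e': index 1 in ['b', 'e', 'a', 'd'] -> ['e', 'b', 'a', 'd']


Output: [2, 1, 2, 3, 1, 3, 3, 3, 3, 0, 1]


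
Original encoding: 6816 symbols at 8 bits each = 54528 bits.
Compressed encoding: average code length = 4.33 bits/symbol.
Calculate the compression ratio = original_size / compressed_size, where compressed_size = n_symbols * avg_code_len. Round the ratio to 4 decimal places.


original_size = n_symbols * orig_bits = 6816 * 8 = 54528 bits
compressed_size = n_symbols * avg_code_len = 6816 * 4.33 = 29513.28 bits
ratio = original_size / compressed_size = 54528 / 29513.28 = 1.8476

Compression ratio = 1.8476


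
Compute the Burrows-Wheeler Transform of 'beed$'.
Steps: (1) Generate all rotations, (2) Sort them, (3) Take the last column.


Rotations (sorted):
  0: $beed -> last char: d
  1: beed$ -> last char: $
  2: d$bee -> last char: e
  3: ed$be -> last char: e
  4: eed$b -> last char: b


BWT = d$eeb


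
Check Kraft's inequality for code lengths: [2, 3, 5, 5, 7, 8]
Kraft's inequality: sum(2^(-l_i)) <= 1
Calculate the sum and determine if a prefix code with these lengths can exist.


Sum = 2^(-2) + 2^(-3) + 2^(-5) + 2^(-5) + 2^(-7) + 2^(-8)
    = 0.25 + 0.125 + 0.03125 + 0.03125 + 0.0078125 + 0.00390625
    = 115/256 = 0.44921875
Since 0.44921875 <= 1, Kraft's inequality IS satisfied.
A prefix code with these lengths CAN exist.

Kraft sum = 0.44921875. Satisfied.


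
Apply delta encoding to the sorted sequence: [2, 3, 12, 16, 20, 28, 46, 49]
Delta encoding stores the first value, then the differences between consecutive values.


First value: 2
Deltas:
  3 - 2 = 1
  12 - 3 = 9
  16 - 12 = 4
  20 - 16 = 4
  28 - 20 = 8
  46 - 28 = 18
  49 - 46 = 3


Delta encoded: [2, 1, 9, 4, 4, 8, 18, 3]


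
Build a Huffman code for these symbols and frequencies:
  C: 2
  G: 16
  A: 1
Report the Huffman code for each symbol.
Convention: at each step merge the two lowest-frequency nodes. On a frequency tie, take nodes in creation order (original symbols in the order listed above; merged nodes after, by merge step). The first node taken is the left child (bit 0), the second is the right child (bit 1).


Huffman tree construction:
Step 1: Merge A(1) + C(2) = 3
Step 2: Merge (A+C)(3) + G(16) = 19
Read each symbol's code off the tree from the root (left child = 0, right child = 1).

Codes:
  C: 01 (length 2)
  G: 1 (length 1)
  A: 00 (length 2)
Average code length: 22/19 = 1.1579 bits/symbol


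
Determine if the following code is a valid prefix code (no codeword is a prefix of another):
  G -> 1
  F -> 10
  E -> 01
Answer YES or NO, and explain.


Checking each pair (does one codeword prefix another?):
  G='1' vs F='10': prefix -- VIOLATION

NO -- this is NOT a valid prefix code. G (1) is a prefix of F (10).


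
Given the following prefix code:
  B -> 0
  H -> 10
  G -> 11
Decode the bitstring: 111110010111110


Decoding step by step:
Bits 11 -> G
Bits 11 -> G
Bits 10 -> H
Bits 0 -> B
Bits 10 -> H
Bits 11 -> G
Bits 11 -> G
Bits 10 -> H


Decoded message: GGHBHGGH


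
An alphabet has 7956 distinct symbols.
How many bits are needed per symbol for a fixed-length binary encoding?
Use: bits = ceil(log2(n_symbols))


log2(7956) = 12.9578
Bracket: 2^12 = 4096 < 7956 <= 2^13 = 8192
So ceil(log2(7956)) = 13

bits = ceil(log2(7956)) = ceil(12.9578) = 13 bits


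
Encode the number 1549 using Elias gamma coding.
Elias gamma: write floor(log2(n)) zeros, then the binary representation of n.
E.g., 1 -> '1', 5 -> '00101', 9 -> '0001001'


num_bits = floor(log2(1549)) + 1 = 11
leading_zeros = num_bits - 1 = 10
binary(1549) = 11000001101

Elias gamma(1549) = '0000000000' + '11000001101' = 000000000011000001101 (21 bits)


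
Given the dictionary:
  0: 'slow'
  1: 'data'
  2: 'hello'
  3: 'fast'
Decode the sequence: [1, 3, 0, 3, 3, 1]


Look up each index in the dictionary:
  1 -> 'data'
  3 -> 'fast'
  0 -> 'slow'
  3 -> 'fast'
  3 -> 'fast'
  1 -> 'data'

Decoded: "data fast slow fast fast data"


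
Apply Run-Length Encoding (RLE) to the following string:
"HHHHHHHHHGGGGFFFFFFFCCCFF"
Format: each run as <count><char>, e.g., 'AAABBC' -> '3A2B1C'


Scanning runs left to right:
  i=0: run of 'H' x 9 -> '9H'
  i=9: run of 'G' x 4 -> '4G'
  i=13: run of 'F' x 7 -> '7F'
  i=20: run of 'C' x 3 -> '3C'
  i=23: run of 'F' x 2 -> '2F'

RLE = 9H4G7F3C2F


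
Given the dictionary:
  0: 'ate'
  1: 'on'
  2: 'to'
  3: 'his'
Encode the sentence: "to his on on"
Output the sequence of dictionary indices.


Look up each word in the dictionary:
  'to' -> 2
  'his' -> 3
  'on' -> 1
  'on' -> 1

Encoded: [2, 3, 1, 1]


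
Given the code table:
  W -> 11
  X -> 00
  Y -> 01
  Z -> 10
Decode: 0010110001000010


Decoding:
00 -> X
10 -> Z
11 -> W
00 -> X
01 -> Y
00 -> X
00 -> X
10 -> Z


Result: XZWXYXXZ


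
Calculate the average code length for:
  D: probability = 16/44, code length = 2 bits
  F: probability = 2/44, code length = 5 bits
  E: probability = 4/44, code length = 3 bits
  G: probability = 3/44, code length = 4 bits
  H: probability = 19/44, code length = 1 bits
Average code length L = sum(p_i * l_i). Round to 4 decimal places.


Weighted contributions p_i * l_i:
  D: (16/44) * 2 = 32/44
  F: (2/44) * 5 = 10/44
  E: (4/44) * 3 = 12/44
  G: (3/44) * 4 = 12/44
  H: (19/44) * 1 = 19/44
Sum = (32 + 10 + 12 + 12 + 19)/44 = 85/44

L = 85/44 = 1.9318 bits/symbol
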